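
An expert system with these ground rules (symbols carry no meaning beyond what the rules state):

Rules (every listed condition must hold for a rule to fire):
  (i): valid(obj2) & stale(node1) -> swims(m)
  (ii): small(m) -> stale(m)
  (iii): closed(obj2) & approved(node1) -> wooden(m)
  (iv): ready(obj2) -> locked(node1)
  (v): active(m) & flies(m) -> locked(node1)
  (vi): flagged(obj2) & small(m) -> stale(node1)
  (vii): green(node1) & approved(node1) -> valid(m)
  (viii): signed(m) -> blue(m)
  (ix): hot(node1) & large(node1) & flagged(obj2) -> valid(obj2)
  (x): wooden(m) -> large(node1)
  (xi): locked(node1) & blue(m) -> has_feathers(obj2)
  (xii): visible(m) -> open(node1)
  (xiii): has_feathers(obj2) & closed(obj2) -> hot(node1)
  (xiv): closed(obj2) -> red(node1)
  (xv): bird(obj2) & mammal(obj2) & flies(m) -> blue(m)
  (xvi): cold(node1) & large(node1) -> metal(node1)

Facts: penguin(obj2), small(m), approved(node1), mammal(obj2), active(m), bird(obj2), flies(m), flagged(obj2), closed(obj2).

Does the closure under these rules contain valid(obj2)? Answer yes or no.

yes

Round 1 — (ii), (iii), (v), (vi), (xiv), (xv), derive stale(m), wooden(m), locked(node1), stale(node1), red(node1), blue(m).
Round 2 — (x), (xi), derive large(node1), has_feathers(obj2).
Round 3 — (xiii), derive hot(node1).
Round 4 — (ix), derive valid(obj2).
Round 5 — (i), derive swims(m).
valid(obj2) appears in round 4, so it is derivable.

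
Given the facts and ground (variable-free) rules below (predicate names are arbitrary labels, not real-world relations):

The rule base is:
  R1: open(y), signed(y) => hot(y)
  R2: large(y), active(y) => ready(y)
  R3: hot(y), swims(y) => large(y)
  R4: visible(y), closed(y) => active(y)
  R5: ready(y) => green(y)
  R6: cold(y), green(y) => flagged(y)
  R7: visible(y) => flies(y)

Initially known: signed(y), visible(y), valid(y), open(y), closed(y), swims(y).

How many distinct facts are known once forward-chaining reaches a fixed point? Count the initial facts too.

12

Round 1 fires R1, R4, R7, giving hot(y), active(y), flies(y).
Round 2 fires R3, giving large(y).
Round 3 fires R2, giving ready(y).
Round 4 fires R5, giving green(y).
Closure: {active(y), closed(y), flies(y), green(y), hot(y), large(y), open(y), ready(y), signed(y), swims(y), valid(y), visible(y)} — 12 facts.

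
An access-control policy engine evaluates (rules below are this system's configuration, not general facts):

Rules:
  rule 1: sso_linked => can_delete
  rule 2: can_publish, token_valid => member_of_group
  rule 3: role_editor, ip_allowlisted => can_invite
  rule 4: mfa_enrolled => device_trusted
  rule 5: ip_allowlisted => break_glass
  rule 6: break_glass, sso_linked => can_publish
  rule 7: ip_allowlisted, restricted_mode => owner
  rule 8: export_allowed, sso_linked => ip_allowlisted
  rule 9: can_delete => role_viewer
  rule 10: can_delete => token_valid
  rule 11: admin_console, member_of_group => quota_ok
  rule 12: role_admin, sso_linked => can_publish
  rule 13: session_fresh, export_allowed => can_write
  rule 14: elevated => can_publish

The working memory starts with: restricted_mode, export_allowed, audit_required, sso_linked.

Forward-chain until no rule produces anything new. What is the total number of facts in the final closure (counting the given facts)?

12

Round 1: rule 1 [sso_linked => can_delete]; rule 8 [export_allowed, sso_linked => ip_allowlisted]. New: can_delete, ip_allowlisted.
Round 2: rule 5 [ip_allowlisted => break_glass]; rule 7 [ip_allowlisted, restricted_mode => owner]; rule 9 [can_delete => role_viewer]; rule 10 [can_delete => token_valid]. New: break_glass, owner, role_viewer, token_valid.
Round 3: rule 6 [break_glass, sso_linked => can_publish]. New: can_publish.
Round 4: rule 2 [can_publish, token_valid => member_of_group]. New: member_of_group.
Closure: {audit_required, break_glass, can_delete, can_publish, export_allowed, ip_allowlisted, member_of_group, owner, restricted_mode, role_viewer, sso_linked, token_valid} — 12 facts.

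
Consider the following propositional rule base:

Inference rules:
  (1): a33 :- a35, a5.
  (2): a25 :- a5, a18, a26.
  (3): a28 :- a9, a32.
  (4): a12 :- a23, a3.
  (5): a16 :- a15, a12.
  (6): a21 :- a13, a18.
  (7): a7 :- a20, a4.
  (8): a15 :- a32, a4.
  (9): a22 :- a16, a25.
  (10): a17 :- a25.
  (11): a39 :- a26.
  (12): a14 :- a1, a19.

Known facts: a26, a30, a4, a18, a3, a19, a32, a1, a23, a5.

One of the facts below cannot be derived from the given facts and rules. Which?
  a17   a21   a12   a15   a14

a21

[1] (2) [a25 :- a5, a18, a26.]; (4) [a12 :- a23, a3.]; (8) [a15 :- a32, a4.]; (11) [a39 :- a26.]; (12) [a14 :- a1, a19.]. ⇒ new: a25, a12, a15, a39, a14.
[2] (5) [a16 :- a15, a12.]; (10) [a17 :- a25.]. ⇒ new: a16, a17.
[3] (9) [a22 :- a16, a25.]. ⇒ new: a22.
Derived: a17 (round 2), a15 (round 1), a14 (round 1), a12 (round 1). a21 never appears in any round.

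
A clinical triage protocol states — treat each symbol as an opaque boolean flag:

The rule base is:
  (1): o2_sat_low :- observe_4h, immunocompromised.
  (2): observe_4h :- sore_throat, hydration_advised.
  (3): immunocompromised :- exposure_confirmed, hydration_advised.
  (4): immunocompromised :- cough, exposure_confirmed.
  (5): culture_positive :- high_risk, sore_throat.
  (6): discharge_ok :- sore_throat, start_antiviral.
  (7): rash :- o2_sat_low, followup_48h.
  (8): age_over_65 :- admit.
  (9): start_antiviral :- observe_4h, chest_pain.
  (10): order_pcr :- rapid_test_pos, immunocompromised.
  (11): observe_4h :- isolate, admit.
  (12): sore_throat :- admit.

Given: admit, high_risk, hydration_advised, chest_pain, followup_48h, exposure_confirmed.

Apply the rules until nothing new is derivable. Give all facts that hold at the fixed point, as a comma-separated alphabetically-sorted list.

[1] (3) [immunocompromised :- exposure_confirmed, hydration_advised.]; (8) [age_over_65 :- admit.]; (12) [sore_throat :- admit.]. ⇒ new: immunocompromised, age_over_65, sore_throat.
[2] (2) [observe_4h :- sore_throat, hydration_advised.]; (5) [culture_positive :- high_risk, sore_throat.]. ⇒ new: observe_4h, culture_positive.
[3] (1) [o2_sat_low :- observe_4h, immunocompromised.]; (9) [start_antiviral :- observe_4h, chest_pain.]. ⇒ new: o2_sat_low, start_antiviral.
[4] (6) [discharge_ok :- sore_throat, start_antiviral.]; (7) [rash :- o2_sat_low, followup_48h.]. ⇒ new: discharge_ok, rash.

admit, age_over_65, chest_pain, culture_positive, discharge_ok, exposure_confirmed, followup_48h, high_risk, hydration_advised, immunocompromised, o2_sat_low, observe_4h, rash, sore_throat, start_antiviral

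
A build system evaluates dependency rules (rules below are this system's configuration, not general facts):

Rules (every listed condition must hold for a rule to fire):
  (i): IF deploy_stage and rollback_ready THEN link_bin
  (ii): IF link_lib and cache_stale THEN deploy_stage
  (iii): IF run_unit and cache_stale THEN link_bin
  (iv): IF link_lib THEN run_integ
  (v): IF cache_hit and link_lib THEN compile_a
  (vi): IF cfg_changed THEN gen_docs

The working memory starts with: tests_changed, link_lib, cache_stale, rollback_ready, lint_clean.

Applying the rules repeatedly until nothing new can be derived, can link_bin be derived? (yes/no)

Round 1: (ii) [IF link_lib and cache_stale THEN deploy_stage]; (iv) [IF link_lib THEN run_integ]. Adds deploy_stage, run_integ.
Round 2: (i) [IF deploy_stage and rollback_ready THEN link_bin]. Adds link_bin.
link_bin appears in round 2, so it is derivable.

yes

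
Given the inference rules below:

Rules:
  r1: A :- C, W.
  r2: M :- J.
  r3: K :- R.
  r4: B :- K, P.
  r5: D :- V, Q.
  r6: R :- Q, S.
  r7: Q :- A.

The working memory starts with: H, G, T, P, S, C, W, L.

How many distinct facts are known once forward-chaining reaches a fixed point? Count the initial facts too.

Round 1: r1 [A :- C, W.]. New: A.
Round 2: r7 [Q :- A.]. New: Q.
Round 3: r6 [R :- Q, S.]. New: R.
Round 4: r3 [K :- R.]. New: K.
Round 5: r4 [B :- K, P.]. New: B.
Closure: {A, B, C, G, H, K, L, P, Q, R, S, T, W} — 13 facts.

13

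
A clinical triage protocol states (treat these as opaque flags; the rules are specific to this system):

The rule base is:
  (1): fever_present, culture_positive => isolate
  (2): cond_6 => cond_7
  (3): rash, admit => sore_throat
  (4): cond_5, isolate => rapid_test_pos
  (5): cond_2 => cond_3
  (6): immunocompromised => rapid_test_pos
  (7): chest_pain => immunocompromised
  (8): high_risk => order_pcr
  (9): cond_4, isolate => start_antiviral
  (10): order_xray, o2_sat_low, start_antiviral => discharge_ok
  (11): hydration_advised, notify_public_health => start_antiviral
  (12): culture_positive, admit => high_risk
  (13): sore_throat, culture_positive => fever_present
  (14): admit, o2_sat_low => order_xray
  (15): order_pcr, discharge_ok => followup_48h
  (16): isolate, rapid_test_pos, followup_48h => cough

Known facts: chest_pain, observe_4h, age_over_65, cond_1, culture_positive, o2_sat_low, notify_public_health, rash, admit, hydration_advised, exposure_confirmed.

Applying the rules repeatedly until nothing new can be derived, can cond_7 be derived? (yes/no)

no

Round 1 — (3), (7), (11), (12), (14), derive sore_throat, immunocompromised, start_antiviral, high_risk, order_xray.
Round 2 — (6), (8), (10), (13), derive rapid_test_pos, order_pcr, discharge_ok, fever_present.
Round 3 — (1), (15), derive isolate, followup_48h.
Round 4 — (16), derive cough.
Fixed point reached. cond_7 is concluded only by (2); (2) needs cond_6 (never derived).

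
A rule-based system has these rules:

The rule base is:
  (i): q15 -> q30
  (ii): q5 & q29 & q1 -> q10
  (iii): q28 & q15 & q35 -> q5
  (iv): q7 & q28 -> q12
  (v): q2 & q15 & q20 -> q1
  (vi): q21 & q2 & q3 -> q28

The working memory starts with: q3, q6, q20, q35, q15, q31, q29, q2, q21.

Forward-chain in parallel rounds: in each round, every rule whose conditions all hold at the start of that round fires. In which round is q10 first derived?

Round 1 — (i), (v), (vi), derive q30, q1, q28.
Round 2 — (iii), derive q5.
Round 3 — (ii), derive q10.
q10 first appears in round 3.

3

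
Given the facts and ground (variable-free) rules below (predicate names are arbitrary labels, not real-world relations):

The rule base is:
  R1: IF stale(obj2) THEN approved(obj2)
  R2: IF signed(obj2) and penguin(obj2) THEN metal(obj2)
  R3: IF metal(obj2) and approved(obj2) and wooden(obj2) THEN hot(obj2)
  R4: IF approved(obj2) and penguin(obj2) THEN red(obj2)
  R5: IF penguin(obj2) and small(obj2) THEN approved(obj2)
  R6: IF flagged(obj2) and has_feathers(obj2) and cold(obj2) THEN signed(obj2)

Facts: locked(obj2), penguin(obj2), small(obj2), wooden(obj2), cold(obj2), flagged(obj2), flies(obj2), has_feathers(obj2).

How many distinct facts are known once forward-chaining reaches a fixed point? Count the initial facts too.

Round 1 fires R5, R6, giving approved(obj2), signed(obj2).
Round 2 fires R2, R4, giving metal(obj2), red(obj2).
Round 3 fires R3, giving hot(obj2).
Closure: {approved(obj2), cold(obj2), flagged(obj2), flies(obj2), has_feathers(obj2), hot(obj2), locked(obj2), metal(obj2), penguin(obj2), red(obj2), signed(obj2), small(obj2), wooden(obj2)} — 13 facts.

13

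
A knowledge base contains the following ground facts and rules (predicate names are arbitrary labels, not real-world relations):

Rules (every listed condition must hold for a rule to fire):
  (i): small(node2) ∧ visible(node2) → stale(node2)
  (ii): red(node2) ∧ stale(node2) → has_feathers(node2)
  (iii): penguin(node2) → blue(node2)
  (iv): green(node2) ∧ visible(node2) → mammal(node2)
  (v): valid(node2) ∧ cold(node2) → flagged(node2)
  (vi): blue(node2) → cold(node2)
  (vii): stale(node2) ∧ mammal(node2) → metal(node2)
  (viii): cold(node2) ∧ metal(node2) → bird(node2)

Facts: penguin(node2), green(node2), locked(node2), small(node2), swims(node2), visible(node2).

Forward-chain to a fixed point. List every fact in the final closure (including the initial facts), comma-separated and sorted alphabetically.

[1] (i) [small(node2) ∧ visible(node2) → stale(node2)]; (iii) [penguin(node2) → blue(node2)]; (iv) [green(node2) ∧ visible(node2) → mammal(node2)]. ⇒ new: stale(node2), blue(node2), mammal(node2).
[2] (vi) [blue(node2) → cold(node2)]; (vii) [stale(node2) ∧ mammal(node2) → metal(node2)]. ⇒ new: cold(node2), metal(node2).
[3] (viii) [cold(node2) ∧ metal(node2) → bird(node2)]. ⇒ new: bird(node2).

bird(node2), blue(node2), cold(node2), green(node2), locked(node2), mammal(node2), metal(node2), penguin(node2), small(node2), stale(node2), swims(node2), visible(node2)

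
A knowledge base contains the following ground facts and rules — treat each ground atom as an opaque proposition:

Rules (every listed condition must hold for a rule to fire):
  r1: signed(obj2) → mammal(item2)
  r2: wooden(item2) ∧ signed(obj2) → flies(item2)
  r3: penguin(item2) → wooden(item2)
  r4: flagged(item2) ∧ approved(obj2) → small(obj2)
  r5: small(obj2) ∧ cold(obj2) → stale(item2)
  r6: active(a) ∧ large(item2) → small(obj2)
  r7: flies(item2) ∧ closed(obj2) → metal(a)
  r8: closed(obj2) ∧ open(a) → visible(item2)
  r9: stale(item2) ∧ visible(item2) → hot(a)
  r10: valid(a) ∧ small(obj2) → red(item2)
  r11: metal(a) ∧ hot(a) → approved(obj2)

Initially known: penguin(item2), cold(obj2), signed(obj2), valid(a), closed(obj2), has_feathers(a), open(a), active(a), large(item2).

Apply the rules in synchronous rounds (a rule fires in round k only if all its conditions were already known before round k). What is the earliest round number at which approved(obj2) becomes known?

4

Round 1: r1 [signed(obj2) → mammal(item2)]; r3 [penguin(item2) → wooden(item2)]; r6 [active(a) ∧ large(item2) → small(obj2)]; r8 [closed(obj2) ∧ open(a) → visible(item2)]. Adds mammal(item2), wooden(item2), small(obj2), visible(item2).
Round 2: r2 [wooden(item2) ∧ signed(obj2) → flies(item2)]; r5 [small(obj2) ∧ cold(obj2) → stale(item2)]; r10 [valid(a) ∧ small(obj2) → red(item2)]. Adds flies(item2), stale(item2), red(item2).
Round 3: r7 [flies(item2) ∧ closed(obj2) → metal(a)]; r9 [stale(item2) ∧ visible(item2) → hot(a)]. Adds metal(a), hot(a).
Round 4: r11 [metal(a) ∧ hot(a) → approved(obj2)]. Adds approved(obj2).
approved(obj2) first appears in round 4.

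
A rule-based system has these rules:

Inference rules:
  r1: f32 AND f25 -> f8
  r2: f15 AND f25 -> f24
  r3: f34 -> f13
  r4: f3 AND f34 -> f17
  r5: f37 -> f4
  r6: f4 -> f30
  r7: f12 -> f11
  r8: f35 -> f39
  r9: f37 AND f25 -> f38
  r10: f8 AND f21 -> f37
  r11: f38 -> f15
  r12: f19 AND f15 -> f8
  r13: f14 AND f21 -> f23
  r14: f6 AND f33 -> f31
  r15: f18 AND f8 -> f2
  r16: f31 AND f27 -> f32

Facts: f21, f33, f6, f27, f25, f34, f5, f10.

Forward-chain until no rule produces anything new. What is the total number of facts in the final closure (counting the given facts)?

Round 1 fires r3, r14, giving f13, f31.
Round 2 fires r16, giving f32.
Round 3 fires r1, giving f8.
Round 4 fires r10, giving f37.
Round 5 fires r5, r9, giving f4, f38.
Round 6 fires r6, r11, giving f30, f15.
Round 7 fires r2, giving f24.
Closure: {f10, f13, f15, f21, f24, f25, f27, f30, f31, f32, f33, f34, f37, f38, f4, f5, f6, f8} — 18 facts.

18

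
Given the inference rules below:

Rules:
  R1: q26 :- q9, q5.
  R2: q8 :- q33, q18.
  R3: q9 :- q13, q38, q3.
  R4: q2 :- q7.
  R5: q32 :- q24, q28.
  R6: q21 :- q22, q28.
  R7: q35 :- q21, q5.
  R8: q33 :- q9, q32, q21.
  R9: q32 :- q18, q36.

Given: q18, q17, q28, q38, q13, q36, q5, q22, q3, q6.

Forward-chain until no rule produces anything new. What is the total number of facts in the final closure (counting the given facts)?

[1] R3 [q9 :- q13, q38, q3.]; R6 [q21 :- q22, q28.]; R9 [q32 :- q18, q36.]. ⇒ new: q9, q21, q32.
[2] R1 [q26 :- q9, q5.]; R7 [q35 :- q21, q5.]; R8 [q33 :- q9, q32, q21.]. ⇒ new: q26, q35, q33.
[3] R2 [q8 :- q33, q18.]. ⇒ new: q8.
Closure: {q13, q17, q18, q21, q22, q26, q28, q3, q32, q33, q35, q36, q38, q5, q6, q8, q9} — 17 facts.

17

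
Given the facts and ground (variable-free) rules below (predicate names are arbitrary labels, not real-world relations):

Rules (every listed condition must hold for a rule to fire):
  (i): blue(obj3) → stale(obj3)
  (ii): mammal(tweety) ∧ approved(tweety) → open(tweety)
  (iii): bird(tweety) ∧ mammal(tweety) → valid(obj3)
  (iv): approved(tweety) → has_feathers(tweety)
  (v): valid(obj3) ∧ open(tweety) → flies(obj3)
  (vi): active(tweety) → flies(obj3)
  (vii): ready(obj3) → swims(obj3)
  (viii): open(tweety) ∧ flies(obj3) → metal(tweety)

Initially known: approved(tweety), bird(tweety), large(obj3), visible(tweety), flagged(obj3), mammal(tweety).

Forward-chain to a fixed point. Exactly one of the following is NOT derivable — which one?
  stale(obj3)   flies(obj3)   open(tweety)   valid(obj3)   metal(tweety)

Round 1 — (ii), (iii), (iv), derive open(tweety), valid(obj3), has_feathers(tweety).
Round 2 — (v), derive flies(obj3).
Round 3 — (viii), derive metal(tweety).
Derived: open(tweety) (round 1), metal(tweety) (round 3), flies(obj3) (round 2), valid(obj3) (round 1). stale(obj3) never appears in any round.

stale(obj3)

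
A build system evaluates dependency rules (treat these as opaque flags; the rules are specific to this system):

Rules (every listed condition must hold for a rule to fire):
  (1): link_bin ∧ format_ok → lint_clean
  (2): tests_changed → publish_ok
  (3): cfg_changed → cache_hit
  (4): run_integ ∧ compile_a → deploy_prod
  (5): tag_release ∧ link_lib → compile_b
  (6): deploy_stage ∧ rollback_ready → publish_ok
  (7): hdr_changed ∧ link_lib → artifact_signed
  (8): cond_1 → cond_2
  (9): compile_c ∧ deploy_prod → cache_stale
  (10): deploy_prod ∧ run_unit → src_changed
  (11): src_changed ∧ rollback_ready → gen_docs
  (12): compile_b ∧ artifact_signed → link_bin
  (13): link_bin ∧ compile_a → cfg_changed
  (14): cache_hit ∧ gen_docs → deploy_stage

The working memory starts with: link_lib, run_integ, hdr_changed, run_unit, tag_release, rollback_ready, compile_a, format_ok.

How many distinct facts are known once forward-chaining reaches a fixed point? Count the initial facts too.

19

Round 1 — (4), (5), (7), derive deploy_prod, compile_b, artifact_signed.
Round 2 — (10), (12), derive src_changed, link_bin.
Round 3 — (1), (11), (13), derive lint_clean, gen_docs, cfg_changed.
Round 4 — (3), derive cache_hit.
Round 5 — (14), derive deploy_stage.
Round 6 — (6), derive publish_ok.
Closure: {artifact_signed, cache_hit, cfg_changed, compile_a, compile_b, deploy_prod, deploy_stage, format_ok, gen_docs, hdr_changed, link_bin, link_lib, lint_clean, publish_ok, rollback_ready, run_integ, run_unit, src_changed, tag_release} — 19 facts.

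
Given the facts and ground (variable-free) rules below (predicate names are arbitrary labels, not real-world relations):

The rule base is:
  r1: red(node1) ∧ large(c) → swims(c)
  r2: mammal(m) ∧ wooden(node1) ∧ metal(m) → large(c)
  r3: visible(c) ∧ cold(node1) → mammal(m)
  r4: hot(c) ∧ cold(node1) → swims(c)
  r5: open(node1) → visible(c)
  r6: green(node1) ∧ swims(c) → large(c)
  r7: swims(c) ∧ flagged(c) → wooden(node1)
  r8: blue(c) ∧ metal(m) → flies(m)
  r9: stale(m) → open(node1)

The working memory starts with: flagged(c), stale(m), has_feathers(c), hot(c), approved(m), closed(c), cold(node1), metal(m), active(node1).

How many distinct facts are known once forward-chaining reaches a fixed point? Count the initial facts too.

15

Round 1: r4 [hot(c) ∧ cold(node1) → swims(c)]; r9 [stale(m) → open(node1)]. New: swims(c), open(node1).
Round 2: r5 [open(node1) → visible(c)]; r7 [swims(c) ∧ flagged(c) → wooden(node1)]. New: visible(c), wooden(node1).
Round 3: r3 [visible(c) ∧ cold(node1) → mammal(m)]. New: mammal(m).
Round 4: r2 [mammal(m) ∧ wooden(node1) ∧ metal(m) → large(c)]. New: large(c).
Closure: {active(node1), approved(m), closed(c), cold(node1), flagged(c), has_feathers(c), hot(c), large(c), mammal(m), metal(m), open(node1), stale(m), swims(c), visible(c), wooden(node1)} — 15 facts.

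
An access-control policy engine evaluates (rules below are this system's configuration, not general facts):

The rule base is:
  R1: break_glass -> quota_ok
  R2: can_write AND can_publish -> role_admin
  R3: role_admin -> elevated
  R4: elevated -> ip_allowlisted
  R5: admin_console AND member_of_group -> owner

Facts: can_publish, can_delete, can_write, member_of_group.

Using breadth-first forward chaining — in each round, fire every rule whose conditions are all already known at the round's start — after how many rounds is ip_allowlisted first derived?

3

Round 1: R2 [can_write AND can_publish -> role_admin]. Adds role_admin.
Round 2: R3 [role_admin -> elevated]. Adds elevated.
Round 3: R4 [elevated -> ip_allowlisted]. Adds ip_allowlisted.
ip_allowlisted first appears in round 3.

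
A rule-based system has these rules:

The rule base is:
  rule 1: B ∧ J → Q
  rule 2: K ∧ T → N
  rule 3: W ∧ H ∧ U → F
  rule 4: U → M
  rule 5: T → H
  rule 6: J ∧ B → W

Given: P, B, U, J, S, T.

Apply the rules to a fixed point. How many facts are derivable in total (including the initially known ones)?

11

Round 1: rule 1 [B ∧ J → Q]; rule 4 [U → M]; rule 5 [T → H]; rule 6 [J ∧ B → W]. New: Q, M, H, W.
Round 2: rule 3 [W ∧ H ∧ U → F]. New: F.
Closure: {B, F, H, J, M, P, Q, S, T, U, W} — 11 facts.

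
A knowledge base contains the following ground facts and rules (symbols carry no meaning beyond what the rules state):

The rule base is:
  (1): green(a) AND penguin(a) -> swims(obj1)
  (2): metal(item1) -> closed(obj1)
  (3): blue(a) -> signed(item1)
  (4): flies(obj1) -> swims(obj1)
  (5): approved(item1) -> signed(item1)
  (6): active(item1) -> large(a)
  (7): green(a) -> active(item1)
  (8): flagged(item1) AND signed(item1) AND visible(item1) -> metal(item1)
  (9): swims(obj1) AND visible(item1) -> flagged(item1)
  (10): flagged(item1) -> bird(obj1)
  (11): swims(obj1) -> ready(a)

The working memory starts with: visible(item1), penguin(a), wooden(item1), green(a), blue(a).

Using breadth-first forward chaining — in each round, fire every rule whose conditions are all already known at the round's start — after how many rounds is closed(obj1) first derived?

[1] (1) [green(a) AND penguin(a) -> swims(obj1)]; (3) [blue(a) -> signed(item1)]; (7) [green(a) -> active(item1)]. ⇒ new: swims(obj1), signed(item1), active(item1).
[2] (6) [active(item1) -> large(a)]; (9) [swims(obj1) AND visible(item1) -> flagged(item1)]; (11) [swims(obj1) -> ready(a)]. ⇒ new: large(a), flagged(item1), ready(a).
[3] (8) [flagged(item1) AND signed(item1) AND visible(item1) -> metal(item1)]; (10) [flagged(item1) -> bird(obj1)]. ⇒ new: metal(item1), bird(obj1).
[4] (2) [metal(item1) -> closed(obj1)]. ⇒ new: closed(obj1).
closed(obj1) first appears in round 4.

4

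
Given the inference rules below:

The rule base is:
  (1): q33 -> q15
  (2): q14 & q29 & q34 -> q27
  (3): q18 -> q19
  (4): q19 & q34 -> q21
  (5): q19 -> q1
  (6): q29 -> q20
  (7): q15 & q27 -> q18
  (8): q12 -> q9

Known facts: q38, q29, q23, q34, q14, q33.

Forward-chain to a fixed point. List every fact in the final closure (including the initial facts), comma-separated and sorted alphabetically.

Round 1: (1) [q33 -> q15]; (2) [q14 & q29 & q34 -> q27]; (6) [q29 -> q20]. New: q15, q27, q20.
Round 2: (7) [q15 & q27 -> q18]. New: q18.
Round 3: (3) [q18 -> q19]. New: q19.
Round 4: (4) [q19 & q34 -> q21]; (5) [q19 -> q1]. New: q21, q1.

q1, q14, q15, q18, q19, q20, q21, q23, q27, q29, q33, q34, q38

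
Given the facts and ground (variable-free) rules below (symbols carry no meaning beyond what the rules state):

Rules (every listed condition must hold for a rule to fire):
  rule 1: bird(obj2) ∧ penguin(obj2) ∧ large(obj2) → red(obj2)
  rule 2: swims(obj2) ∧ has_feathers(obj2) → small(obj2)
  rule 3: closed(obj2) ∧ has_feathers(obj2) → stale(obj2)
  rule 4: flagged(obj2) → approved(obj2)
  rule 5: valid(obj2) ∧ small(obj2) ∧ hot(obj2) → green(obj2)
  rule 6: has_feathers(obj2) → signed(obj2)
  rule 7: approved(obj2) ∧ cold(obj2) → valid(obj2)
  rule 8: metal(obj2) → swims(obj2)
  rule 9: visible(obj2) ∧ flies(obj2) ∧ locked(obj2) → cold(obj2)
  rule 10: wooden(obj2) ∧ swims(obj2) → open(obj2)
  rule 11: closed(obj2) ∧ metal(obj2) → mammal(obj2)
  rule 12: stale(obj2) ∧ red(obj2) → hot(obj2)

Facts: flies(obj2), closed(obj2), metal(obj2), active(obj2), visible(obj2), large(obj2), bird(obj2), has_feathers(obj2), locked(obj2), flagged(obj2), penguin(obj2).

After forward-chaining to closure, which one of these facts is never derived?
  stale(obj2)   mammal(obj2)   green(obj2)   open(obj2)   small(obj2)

Round 1: rule 1 [bird(obj2) ∧ penguin(obj2) ∧ large(obj2) → red(obj2)]; rule 3 [closed(obj2) ∧ has_feathers(obj2) → stale(obj2)]; rule 4 [flagged(obj2) → approved(obj2)]; rule 6 [has_feathers(obj2) → signed(obj2)]; rule 8 [metal(obj2) → swims(obj2)]; rule 9 [visible(obj2) ∧ flies(obj2) ∧ locked(obj2) → cold(obj2)]; rule 11 [closed(obj2) ∧ metal(obj2) → mammal(obj2)]. Adds red(obj2), stale(obj2), approved(obj2), signed(obj2), swims(obj2), cold(obj2), mammal(obj2).
Round 2: rule 2 [swims(obj2) ∧ has_feathers(obj2) → small(obj2)]; rule 7 [approved(obj2) ∧ cold(obj2) → valid(obj2)]; rule 12 [stale(obj2) ∧ red(obj2) → hot(obj2)]. Adds small(obj2), valid(obj2), hot(obj2).
Round 3: rule 5 [valid(obj2) ∧ small(obj2) ∧ hot(obj2) → green(obj2)]. Adds green(obj2).
Derived: mammal(obj2) (round 1), stale(obj2) (round 1), small(obj2) (round 2), green(obj2) (round 3). open(obj2) never appears in any round.

open(obj2)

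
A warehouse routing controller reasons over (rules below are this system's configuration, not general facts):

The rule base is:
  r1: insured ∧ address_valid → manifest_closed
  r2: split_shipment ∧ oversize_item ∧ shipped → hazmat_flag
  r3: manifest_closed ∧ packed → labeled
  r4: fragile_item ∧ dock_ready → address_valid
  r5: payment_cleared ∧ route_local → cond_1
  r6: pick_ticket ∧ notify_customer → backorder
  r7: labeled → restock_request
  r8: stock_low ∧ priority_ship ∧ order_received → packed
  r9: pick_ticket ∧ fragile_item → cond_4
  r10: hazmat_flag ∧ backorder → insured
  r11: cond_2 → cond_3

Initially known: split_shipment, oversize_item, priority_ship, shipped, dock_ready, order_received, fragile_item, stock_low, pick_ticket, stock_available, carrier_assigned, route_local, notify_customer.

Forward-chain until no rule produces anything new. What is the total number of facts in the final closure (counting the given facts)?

22

Round 1 fires r2, r4, r6, r8, r9, giving hazmat_flag, address_valid, backorder, packed, cond_4.
Round 2 fires r10, giving insured.
Round 3 fires r1, giving manifest_closed.
Round 4 fires r3, giving labeled.
Round 5 fires r7, giving restock_request.
Closure: {address_valid, backorder, carrier_assigned, cond_4, dock_ready, fragile_item, hazmat_flag, insured, labeled, manifest_closed, notify_customer, order_received, oversize_item, packed, pick_ticket, priority_ship, restock_request, route_local, shipped, split_shipment, stock_available, stock_low} — 22 facts.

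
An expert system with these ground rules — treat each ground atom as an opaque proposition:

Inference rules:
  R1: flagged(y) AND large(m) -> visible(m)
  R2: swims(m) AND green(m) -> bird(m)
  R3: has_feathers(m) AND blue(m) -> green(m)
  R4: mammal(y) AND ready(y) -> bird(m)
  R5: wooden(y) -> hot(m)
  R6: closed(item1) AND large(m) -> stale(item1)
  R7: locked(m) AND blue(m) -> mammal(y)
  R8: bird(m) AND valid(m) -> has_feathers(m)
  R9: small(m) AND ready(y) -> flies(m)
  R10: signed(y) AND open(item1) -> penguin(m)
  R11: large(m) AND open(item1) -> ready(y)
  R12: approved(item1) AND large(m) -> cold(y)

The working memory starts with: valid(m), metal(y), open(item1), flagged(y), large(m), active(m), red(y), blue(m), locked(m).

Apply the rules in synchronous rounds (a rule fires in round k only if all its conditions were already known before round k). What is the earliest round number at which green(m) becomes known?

4

Round 1 fires R1, R7, R11, giving visible(m), mammal(y), ready(y).
Round 2 fires R4, giving bird(m).
Round 3 fires R8, giving has_feathers(m).
Round 4 fires R3, giving green(m).
green(m) first appears in round 4.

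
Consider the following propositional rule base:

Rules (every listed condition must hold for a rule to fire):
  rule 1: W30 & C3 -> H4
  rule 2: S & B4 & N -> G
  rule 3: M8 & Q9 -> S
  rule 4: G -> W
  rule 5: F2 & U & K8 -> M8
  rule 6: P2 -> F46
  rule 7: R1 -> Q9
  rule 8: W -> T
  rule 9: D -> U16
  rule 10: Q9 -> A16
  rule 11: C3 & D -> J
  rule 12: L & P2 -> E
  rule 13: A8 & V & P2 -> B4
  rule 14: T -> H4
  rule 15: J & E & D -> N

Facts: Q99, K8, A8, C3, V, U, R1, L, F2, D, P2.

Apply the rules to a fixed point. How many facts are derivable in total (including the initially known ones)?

25

Round 1 fires rule 5, rule 6, rule 7, rule 9, rule 11, rule 12, rule 13, giving M8, F46, Q9, U16, J, E, B4.
Round 2 fires rule 3, rule 10, rule 15, giving S, A16, N.
Round 3 fires rule 2, giving G.
Round 4 fires rule 4, giving W.
Round 5 fires rule 8, giving T.
Round 6 fires rule 14, giving H4.
Closure: {A16, A8, B4, C3, D, E, F2, F46, G, H4, J, K8, L, M8, N, P2, Q9, Q99, R1, S, T, U, U16, V, W} — 25 facts.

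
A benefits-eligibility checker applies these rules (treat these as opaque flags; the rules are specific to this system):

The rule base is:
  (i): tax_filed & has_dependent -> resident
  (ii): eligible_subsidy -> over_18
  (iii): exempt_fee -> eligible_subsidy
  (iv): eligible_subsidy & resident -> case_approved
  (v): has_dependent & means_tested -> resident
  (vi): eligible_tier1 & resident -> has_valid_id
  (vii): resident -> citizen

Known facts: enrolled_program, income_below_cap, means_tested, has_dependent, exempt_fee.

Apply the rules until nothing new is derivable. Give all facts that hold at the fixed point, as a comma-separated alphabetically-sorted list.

[1] (iii) [exempt_fee -> eligible_subsidy]; (v) [has_dependent & means_tested -> resident]. ⇒ new: eligible_subsidy, resident.
[2] (ii) [eligible_subsidy -> over_18]; (iv) [eligible_subsidy & resident -> case_approved]; (vii) [resident -> citizen]. ⇒ new: over_18, case_approved, citizen.

case_approved, citizen, eligible_subsidy, enrolled_program, exempt_fee, has_dependent, income_below_cap, means_tested, over_18, resident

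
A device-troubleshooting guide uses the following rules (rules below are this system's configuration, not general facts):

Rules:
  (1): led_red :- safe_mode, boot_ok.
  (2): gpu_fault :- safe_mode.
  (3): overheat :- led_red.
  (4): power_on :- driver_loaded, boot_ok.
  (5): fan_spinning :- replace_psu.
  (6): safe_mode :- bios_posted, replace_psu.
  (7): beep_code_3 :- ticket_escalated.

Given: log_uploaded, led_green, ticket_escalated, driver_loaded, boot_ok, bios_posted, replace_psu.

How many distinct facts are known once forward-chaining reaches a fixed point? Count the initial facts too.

Round 1: (4) [power_on :- driver_loaded, boot_ok.]; (5) [fan_spinning :- replace_psu.]; (6) [safe_mode :- bios_posted, replace_psu.]; (7) [beep_code_3 :- ticket_escalated.]. New: power_on, fan_spinning, safe_mode, beep_code_3.
Round 2: (1) [led_red :- safe_mode, boot_ok.]; (2) [gpu_fault :- safe_mode.]. New: led_red, gpu_fault.
Round 3: (3) [overheat :- led_red.]. New: overheat.
Closure: {beep_code_3, bios_posted, boot_ok, driver_loaded, fan_spinning, gpu_fault, led_green, led_red, log_uploaded, overheat, power_on, replace_psu, safe_mode, ticket_escalated} — 14 facts.

14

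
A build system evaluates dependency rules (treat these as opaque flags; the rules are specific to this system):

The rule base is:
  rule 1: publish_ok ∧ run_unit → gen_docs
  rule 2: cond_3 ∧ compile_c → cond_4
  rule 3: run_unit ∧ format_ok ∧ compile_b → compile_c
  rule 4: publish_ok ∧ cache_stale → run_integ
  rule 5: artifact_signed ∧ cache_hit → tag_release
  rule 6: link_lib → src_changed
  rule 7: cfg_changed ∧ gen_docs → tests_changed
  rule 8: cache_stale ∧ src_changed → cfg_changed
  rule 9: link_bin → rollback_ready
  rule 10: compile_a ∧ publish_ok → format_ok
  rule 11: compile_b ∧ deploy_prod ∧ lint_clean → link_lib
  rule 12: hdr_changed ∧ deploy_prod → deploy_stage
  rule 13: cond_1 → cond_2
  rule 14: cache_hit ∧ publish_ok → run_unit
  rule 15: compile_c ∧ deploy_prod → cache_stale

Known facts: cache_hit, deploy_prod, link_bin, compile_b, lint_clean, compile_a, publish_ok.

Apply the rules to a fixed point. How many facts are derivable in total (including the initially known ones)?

[1] rule 9 [link_bin → rollback_ready]; rule 10 [compile_a ∧ publish_ok → format_ok]; rule 11 [compile_b ∧ deploy_prod ∧ lint_clean → link_lib]; rule 14 [cache_hit ∧ publish_ok → run_unit]. ⇒ new: rollback_ready, format_ok, link_lib, run_unit.
[2] rule 1 [publish_ok ∧ run_unit → gen_docs]; rule 3 [run_unit ∧ format_ok ∧ compile_b → compile_c]; rule 6 [link_lib → src_changed]. ⇒ new: gen_docs, compile_c, src_changed.
[3] rule 15 [compile_c ∧ deploy_prod → cache_stale]. ⇒ new: cache_stale.
[4] rule 4 [publish_ok ∧ cache_stale → run_integ]; rule 8 [cache_stale ∧ src_changed → cfg_changed]. ⇒ new: run_integ, cfg_changed.
[5] rule 7 [cfg_changed ∧ gen_docs → tests_changed]. ⇒ new: tests_changed.
Closure: {cache_hit, cache_stale, cfg_changed, compile_a, compile_b, compile_c, deploy_prod, format_ok, gen_docs, link_bin, link_lib, lint_clean, publish_ok, rollback_ready, run_integ, run_unit, src_changed, tests_changed} — 18 facts.

18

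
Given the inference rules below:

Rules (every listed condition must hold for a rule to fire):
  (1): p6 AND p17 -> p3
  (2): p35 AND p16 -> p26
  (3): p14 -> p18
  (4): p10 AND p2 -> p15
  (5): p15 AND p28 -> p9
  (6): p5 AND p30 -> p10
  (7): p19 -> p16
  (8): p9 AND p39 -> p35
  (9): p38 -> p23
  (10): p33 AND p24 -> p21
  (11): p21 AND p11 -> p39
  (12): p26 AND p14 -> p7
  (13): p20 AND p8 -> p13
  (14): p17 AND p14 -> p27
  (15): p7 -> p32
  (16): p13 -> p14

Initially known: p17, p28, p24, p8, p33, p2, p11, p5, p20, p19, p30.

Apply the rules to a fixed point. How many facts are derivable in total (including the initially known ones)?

25

Round 1: (6) [p5 AND p30 -> p10]; (7) [p19 -> p16]; (10) [p33 AND p24 -> p21]; (13) [p20 AND p8 -> p13]. New: p10, p16, p21, p13.
Round 2: (4) [p10 AND p2 -> p15]; (11) [p21 AND p11 -> p39]; (16) [p13 -> p14]. New: p15, p39, p14.
Round 3: (3) [p14 -> p18]; (5) [p15 AND p28 -> p9]; (14) [p17 AND p14 -> p27]. New: p18, p9, p27.
Round 4: (8) [p9 AND p39 -> p35]. New: p35.
Round 5: (2) [p35 AND p16 -> p26]. New: p26.
Round 6: (12) [p26 AND p14 -> p7]. New: p7.
Round 7: (15) [p7 -> p32]. New: p32.
Closure: {p10, p11, p13, p14, p15, p16, p17, p18, p19, p2, p20, p21, p24, p26, p27, p28, p30, p32, p33, p35, p39, p5, p7, p8, p9} — 25 facts.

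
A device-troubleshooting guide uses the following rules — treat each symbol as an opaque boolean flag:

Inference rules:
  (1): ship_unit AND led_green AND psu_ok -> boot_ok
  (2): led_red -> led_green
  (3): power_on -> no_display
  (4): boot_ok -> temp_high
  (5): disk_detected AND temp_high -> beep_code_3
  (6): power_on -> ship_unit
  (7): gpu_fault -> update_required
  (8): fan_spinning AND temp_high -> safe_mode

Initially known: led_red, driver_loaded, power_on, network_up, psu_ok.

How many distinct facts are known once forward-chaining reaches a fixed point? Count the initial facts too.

10

Round 1: (2) [led_red -> led_green]; (3) [power_on -> no_display]; (6) [power_on -> ship_unit]. New: led_green, no_display, ship_unit.
Round 2: (1) [ship_unit AND led_green AND psu_ok -> boot_ok]. New: boot_ok.
Round 3: (4) [boot_ok -> temp_high]. New: temp_high.
Closure: {boot_ok, driver_loaded, led_green, led_red, network_up, no_display, power_on, psu_ok, ship_unit, temp_high} — 10 facts.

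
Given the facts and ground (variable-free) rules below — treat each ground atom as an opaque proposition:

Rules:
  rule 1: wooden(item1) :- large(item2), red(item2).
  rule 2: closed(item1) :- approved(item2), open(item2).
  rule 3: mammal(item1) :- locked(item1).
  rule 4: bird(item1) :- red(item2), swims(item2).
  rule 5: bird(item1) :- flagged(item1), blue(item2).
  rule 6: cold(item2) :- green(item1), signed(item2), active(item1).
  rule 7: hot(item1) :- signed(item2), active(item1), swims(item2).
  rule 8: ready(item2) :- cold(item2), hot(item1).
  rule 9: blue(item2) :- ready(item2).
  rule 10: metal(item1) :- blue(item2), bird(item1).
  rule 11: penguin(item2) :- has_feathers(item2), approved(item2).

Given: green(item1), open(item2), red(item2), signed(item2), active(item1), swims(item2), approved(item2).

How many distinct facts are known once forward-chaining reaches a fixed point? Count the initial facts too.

14

Round 1: rule 2 [closed(item1) :- approved(item2), open(item2).]; rule 4 [bird(item1) :- red(item2), swims(item2).]; rule 6 [cold(item2) :- green(item1), signed(item2), active(item1).]; rule 7 [hot(item1) :- signed(item2), active(item1), swims(item2).]. Adds closed(item1), bird(item1), cold(item2), hot(item1).
Round 2: rule 8 [ready(item2) :- cold(item2), hot(item1).]. Adds ready(item2).
Round 3: rule 9 [blue(item2) :- ready(item2).]. Adds blue(item2).
Round 4: rule 10 [metal(item1) :- blue(item2), bird(item1).]. Adds metal(item1).
Closure: {active(item1), approved(item2), bird(item1), blue(item2), closed(item1), cold(item2), green(item1), hot(item1), metal(item1), open(item2), ready(item2), red(item2), signed(item2), swims(item2)} — 14 facts.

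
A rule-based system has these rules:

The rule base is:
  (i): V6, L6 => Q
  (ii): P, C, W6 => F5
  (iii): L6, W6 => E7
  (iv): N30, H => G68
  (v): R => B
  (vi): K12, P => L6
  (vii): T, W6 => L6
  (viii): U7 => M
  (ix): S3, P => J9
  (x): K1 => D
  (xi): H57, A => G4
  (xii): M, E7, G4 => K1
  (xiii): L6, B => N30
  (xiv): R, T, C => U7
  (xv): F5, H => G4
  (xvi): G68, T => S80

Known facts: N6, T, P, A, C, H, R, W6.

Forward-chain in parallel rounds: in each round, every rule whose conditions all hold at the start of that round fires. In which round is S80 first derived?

Round 1 fires (ii), (v), (vii), (xiv), giving F5, B, L6, U7.
Round 2 fires (iii), (viii), (xiii), (xv), giving E7, M, N30, G4.
Round 3 fires (iv), (xii), giving G68, K1.
Round 4 fires (x), (xvi), giving D, S80.
S80 first appears in round 4.

4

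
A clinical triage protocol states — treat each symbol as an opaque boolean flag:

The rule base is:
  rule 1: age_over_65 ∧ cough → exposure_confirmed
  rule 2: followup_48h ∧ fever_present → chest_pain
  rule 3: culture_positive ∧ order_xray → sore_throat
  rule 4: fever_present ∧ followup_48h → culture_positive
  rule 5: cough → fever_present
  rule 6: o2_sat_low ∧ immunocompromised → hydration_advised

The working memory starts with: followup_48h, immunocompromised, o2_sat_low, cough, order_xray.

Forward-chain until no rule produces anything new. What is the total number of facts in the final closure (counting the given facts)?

10

Round 1: rule 5 [cough → fever_present]; rule 6 [o2_sat_low ∧ immunocompromised → hydration_advised]. Adds fever_present, hydration_advised.
Round 2: rule 2 [followup_48h ∧ fever_present → chest_pain]; rule 4 [fever_present ∧ followup_48h → culture_positive]. Adds chest_pain, culture_positive.
Round 3: rule 3 [culture_positive ∧ order_xray → sore_throat]. Adds sore_throat.
Closure: {chest_pain, cough, culture_positive, fever_present, followup_48h, hydration_advised, immunocompromised, o2_sat_low, order_xray, sore_throat} — 10 facts.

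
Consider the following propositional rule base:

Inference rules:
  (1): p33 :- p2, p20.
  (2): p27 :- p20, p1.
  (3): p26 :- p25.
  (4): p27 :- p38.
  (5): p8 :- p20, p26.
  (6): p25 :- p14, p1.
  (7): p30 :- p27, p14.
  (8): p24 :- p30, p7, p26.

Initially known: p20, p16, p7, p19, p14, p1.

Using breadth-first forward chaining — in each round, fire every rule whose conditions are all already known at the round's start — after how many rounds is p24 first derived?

3

[1] (2) [p27 :- p20, p1.]; (6) [p25 :- p14, p1.]. ⇒ new: p27, p25.
[2] (3) [p26 :- p25.]; (7) [p30 :- p27, p14.]. ⇒ new: p26, p30.
[3] (5) [p8 :- p20, p26.]; (8) [p24 :- p30, p7, p26.]. ⇒ new: p8, p24.
p24 first appears in round 3.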